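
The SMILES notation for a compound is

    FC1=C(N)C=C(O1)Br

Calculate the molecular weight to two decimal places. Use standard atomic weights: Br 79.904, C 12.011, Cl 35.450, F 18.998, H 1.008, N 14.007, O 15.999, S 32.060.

179.98 g/mol

First, the molecular formula is C4H3BrFNO (counting implicit H from valence).
  Br: 1 × 79.904 = 79.904
  C: 4 × 12.011 = 48.044
  F: 1 × 18.998 = 18.998
  H: 3 × 1.008 = 3.024
  N: 1 × 14.007 = 14.007
  O: 1 × 15.999 = 15.999
Sum: 1×79.904 + 4×12.011 + 1×18.998 + 3×1.008 + 1×14.007 + 1×15.999 = 179.976 → 179.98 g/mol.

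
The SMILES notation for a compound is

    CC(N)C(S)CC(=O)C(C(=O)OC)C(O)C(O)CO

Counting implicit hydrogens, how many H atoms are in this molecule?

Walk through each heavy atom and fill implicit hydrogens from standard valence (C 4, N 3, O 2, S 2, halogen 1):
  atom 1: C, bond orders sum to 1 (valence 4) → 3 H
  atom 2: C, bond orders sum to 3 (valence 4) → 1 H
  atom 3: N, bond orders sum to 1 (valence 3) → 2 H
  atom 4: C, bond orders sum to 3 (valence 4) → 1 H
  atom 5: S, bond orders sum to 1 (valence 2) → 1 H
  atom 6: C, bond orders sum to 2 (valence 4) → 2 H
  atom 7: C, bond orders sum to 4 (valence 4) → 0 H
  atom 8: O, bond orders sum to 2 (valence 2) → 0 H
  atom 9: C, bond orders sum to 3 (valence 4) → 1 H
  atom 10: C, bond orders sum to 4 (valence 4) → 0 H
  atom 11: O, bond orders sum to 2 (valence 2) → 0 H
  atom 12: O, bond orders sum to 2 (valence 2) → 0 H
  atom 13: C, bond orders sum to 1 (valence 4) → 3 H
  atom 14: C, bond orders sum to 3 (valence 4) → 1 H
  atom 15: O, bond orders sum to 1 (valence 2) → 1 H
  atom 16: C, bond orders sum to 3 (valence 4) → 1 H
  atom 17: O, bond orders sum to 1 (valence 2) → 1 H
  atom 18: C, bond orders sum to 2 (valence 4) → 2 H
  atom 19: O, bond orders sum to 1 (valence 2) → 1 H
Total hydrogens: 21.

21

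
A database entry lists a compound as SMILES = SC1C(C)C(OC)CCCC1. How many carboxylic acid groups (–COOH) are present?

Scan the SMILES for the carboxylic acid motif — none present.
Groups that are present: 1 ether, 1 thiol.

0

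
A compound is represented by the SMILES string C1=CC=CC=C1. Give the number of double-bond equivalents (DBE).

Molecular formula: C6H6.
DoU = (2C + 2 + N − H − X) / 2, where X is the halogen count and O/S are ignored.
    = (2·6 + 2 + 0 − 6 − 0) / 2 = 8 / 2 = 4.

4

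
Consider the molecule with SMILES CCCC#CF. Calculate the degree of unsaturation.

Degree of unsaturation = (number of rings) + (number of π bonds).
Ring closures in the SMILES: 0.
π bonds: 1 triple bond (each 2 DoU) → 2 DoU from unsaturation.
Total DoU = 0 + 2 = 2.

2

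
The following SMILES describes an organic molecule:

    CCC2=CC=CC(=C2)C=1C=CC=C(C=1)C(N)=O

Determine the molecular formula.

C15H15NO

Walk through each heavy atom and fill implicit hydrogens from standard valence (C 4, N 3, O 2, S 2, halogen 1):
  atom 1: C, bond orders sum to 1 (valence 4) → 3 H
  atom 2: C, bond orders sum to 2 (valence 4) → 2 H
  atom 3: C, bond orders sum to 4 (valence 4) → 0 H
  atom 4: C, bond orders sum to 3 (valence 4) → 1 H
  atom 5: C, bond orders sum to 3 (valence 4) → 1 H
  atom 6: C, bond orders sum to 3 (valence 4) → 1 H
  atom 7: C, bond orders sum to 4 (valence 4) → 0 H
  atom 8: C, bond orders sum to 3 (valence 4) → 1 H
  atom 9: C, bond orders sum to 4 (valence 4) → 0 H
  atom 10: C, bond orders sum to 3 (valence 4) → 1 H
  atom 11: C, bond orders sum to 3 (valence 4) → 1 H
  atom 12: C, bond orders sum to 3 (valence 4) → 1 H
  atom 13: C, bond orders sum to 4 (valence 4) → 0 H
  atom 14: C, bond orders sum to 3 (valence 4) → 1 H
  atom 15: C, bond orders sum to 4 (valence 4) → 0 H
  atom 16: N, bond orders sum to 1 (valence 3) → 2 H
  atom 17: O, bond orders sum to 2 (valence 2) → 0 H
Totals → C:15, H:15, N:1, O:1.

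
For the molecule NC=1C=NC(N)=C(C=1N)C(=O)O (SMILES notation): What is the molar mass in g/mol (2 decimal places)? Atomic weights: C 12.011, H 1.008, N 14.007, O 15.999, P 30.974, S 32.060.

First, the molecular formula is C6H8N4O2 (counting implicit H from valence).
  C: 6 × 12.011 = 72.066
  H: 8 × 1.008 = 8.064
  N: 4 × 14.007 = 56.028
  O: 2 × 15.999 = 31.998
Sum: 6×12.011 + 8×1.008 + 4×14.007 + 2×15.999 = 168.156 → 168.16 g/mol.

168.16 g/mol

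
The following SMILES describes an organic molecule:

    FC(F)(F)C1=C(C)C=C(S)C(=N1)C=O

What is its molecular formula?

Walk through each heavy atom and fill implicit hydrogens from standard valence (C 4, N 3, O 2, S 2, halogen 1):
  atom 1: F (halogen, monovalent) → 0 H
  atom 2: C, bond orders sum to 4 (valence 4) → 0 H
  atom 3: F (halogen, monovalent) → 0 H
  atom 4: F (halogen, monovalent) → 0 H
  atom 5: C, bond orders sum to 4 (valence 4) → 0 H
  atom 6: C, bond orders sum to 4 (valence 4) → 0 H
  atom 7: C, bond orders sum to 1 (valence 4) → 3 H
  atom 8: C, bond orders sum to 3 (valence 4) → 1 H
  atom 9: C, bond orders sum to 4 (valence 4) → 0 H
  atom 10: S, bond orders sum to 1 (valence 2) → 1 H
  atom 11: C, bond orders sum to 4 (valence 4) → 0 H
  atom 12: N, bond orders sum to 3 (valence 3) → 0 H
  atom 13: C, bond orders sum to 3 (valence 4) → 1 H
  atom 14: O, bond orders sum to 2 (valence 2) → 0 H
Totals → C:8, H:6, F:3, N:1, O:1, S:1.

C8H6F3NOS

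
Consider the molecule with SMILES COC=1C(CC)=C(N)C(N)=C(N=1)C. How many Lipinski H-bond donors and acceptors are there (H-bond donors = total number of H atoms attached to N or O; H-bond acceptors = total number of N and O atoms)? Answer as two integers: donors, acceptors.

Donors: find every N or O and count the H atoms it carries.
  atom 2 (O): bond orders sum to 2 → 0 H
  atom 8 (N): bond orders sum to 1 → 2 H
  atom 10 (N): bond orders sum to 1 → 2 H
  atom 12 (N): bond orders sum to 3 → 0 H
Lipinski HBD = 4.
Acceptors: N atoms = 3, O atoms = 1 → HBA = 4.

4, 4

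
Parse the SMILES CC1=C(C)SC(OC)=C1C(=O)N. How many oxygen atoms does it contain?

Scan the SMILES for O atoms (remember two-letter symbols like Cl and Br are single atoms).
Oxygen count: 2.

2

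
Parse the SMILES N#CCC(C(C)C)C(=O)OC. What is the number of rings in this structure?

In SMILES, each pair of matching ring-closure digits denotes one ring-closing bond; the number of such bonds equals the number of independent rings.
Ring-closure bonds here: 0.

0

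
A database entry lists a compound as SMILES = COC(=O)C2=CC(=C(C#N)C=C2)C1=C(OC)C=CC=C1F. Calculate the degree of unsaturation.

Molecular formula: C16H12FNO3.
DoU = (2C + 2 + N − H − X) / 2, where X is the halogen count and O/S are ignored.
    = (2·16 + 2 + 1 − 12 − 1) / 2 = 22 / 2 = 11.

11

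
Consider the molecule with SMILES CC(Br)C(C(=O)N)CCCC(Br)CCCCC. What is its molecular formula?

Walk through each heavy atom and fill implicit hydrogens from standard valence (C 4, N 3, O 2, S 2, halogen 1):
  atom 1: C, bond orders sum to 1 (valence 4) → 3 H
  atom 2: C, bond orders sum to 3 (valence 4) → 1 H
  atom 3: Br (halogen, monovalent) → 0 H
  atom 4: C, bond orders sum to 3 (valence 4) → 1 H
  atom 5: C, bond orders sum to 4 (valence 4) → 0 H
  atom 6: O, bond orders sum to 2 (valence 2) → 0 H
  atom 7: N, bond orders sum to 1 (valence 3) → 2 H
  atom 8: C, bond orders sum to 2 (valence 4) → 2 H
  atom 9: C, bond orders sum to 2 (valence 4) → 2 H
  atom 10: C, bond orders sum to 2 (valence 4) → 2 H
  atom 11: C, bond orders sum to 3 (valence 4) → 1 H
  atom 12: Br (halogen, monovalent) → 0 H
  atom 13: C, bond orders sum to 2 (valence 4) → 2 H
  atom 14: C, bond orders sum to 2 (valence 4) → 2 H
  atom 15: C, bond orders sum to 2 (valence 4) → 2 H
  atom 16: C, bond orders sum to 2 (valence 4) → 2 H
  atom 17: C, bond orders sum to 1 (valence 4) → 3 H
Totals → C:13, H:25, Br:2, N:1, O:1.
In Hill order: C13H25Br2NO.

C13H25Br2NO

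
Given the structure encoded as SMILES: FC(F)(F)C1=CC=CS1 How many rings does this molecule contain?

In SMILES, each pair of matching ring-closure digits denotes one ring-closing bond; the number of such bonds equals the number of independent rings.
Ring-closure bonds here: 1.

1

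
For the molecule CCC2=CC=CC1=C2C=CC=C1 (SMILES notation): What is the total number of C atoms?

12

Count every carbon token in the SMILES (each C, including those in ring-closure positions and inside branches).
Carbon count: 12.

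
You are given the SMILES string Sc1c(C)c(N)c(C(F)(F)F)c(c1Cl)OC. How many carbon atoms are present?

Count every carbon token in the SMILES (each C, including those in ring-closure positions and inside branches).
Carbon count: 9.

9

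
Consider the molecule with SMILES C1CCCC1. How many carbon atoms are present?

Count every carbon token in the SMILES (each C, including those in ring-closure positions and inside branches).
Carbon count: 5.

5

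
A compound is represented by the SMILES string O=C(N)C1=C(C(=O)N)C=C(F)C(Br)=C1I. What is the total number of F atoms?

Scan the SMILES for F atoms (remember two-letter symbols like Cl and Br are single atoms).
Fluorine count: 1.

1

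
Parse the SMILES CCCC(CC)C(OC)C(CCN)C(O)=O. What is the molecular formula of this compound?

Walk through each heavy atom and fill implicit hydrogens from standard valence (C 4, N 3, O 2, S 2, halogen 1):
  atom 1: C, bond orders sum to 1 (valence 4) → 3 H
  atom 2: C, bond orders sum to 2 (valence 4) → 2 H
  atom 3: C, bond orders sum to 2 (valence 4) → 2 H
  atom 4: C, bond orders sum to 3 (valence 4) → 1 H
  atom 5: C, bond orders sum to 2 (valence 4) → 2 H
  atom 6: C, bond orders sum to 1 (valence 4) → 3 H
  atom 7: C, bond orders sum to 3 (valence 4) → 1 H
  atom 8: O, bond orders sum to 2 (valence 2) → 0 H
  atom 9: C, bond orders sum to 1 (valence 4) → 3 H
  atom 10: C, bond orders sum to 3 (valence 4) → 1 H
  atom 11: C, bond orders sum to 2 (valence 4) → 2 H
  atom 12: C, bond orders sum to 2 (valence 4) → 2 H
  atom 13: N, bond orders sum to 1 (valence 3) → 2 H
  atom 14: C, bond orders sum to 4 (valence 4) → 0 H
  atom 15: O, bond orders sum to 1 (valence 2) → 1 H
  atom 16: O, bond orders sum to 2 (valence 2) → 0 H
Totals → C:12, H:25, N:1, O:3.

C12H25NO3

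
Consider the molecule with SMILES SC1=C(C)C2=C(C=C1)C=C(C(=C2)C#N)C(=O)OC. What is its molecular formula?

C14H11NO2S

Walk through each heavy atom and fill implicit hydrogens from standard valence (C 4, N 3, O 2, S 2, halogen 1):
  atom 1: S, bond orders sum to 1 (valence 2) → 1 H
  atom 2: C, bond orders sum to 4 (valence 4) → 0 H
  atom 3: C, bond orders sum to 4 (valence 4) → 0 H
  atom 4: C, bond orders sum to 1 (valence 4) → 3 H
  atom 5: C, bond orders sum to 4 (valence 4) → 0 H
  atom 6: C, bond orders sum to 4 (valence 4) → 0 H
  atom 7: C, bond orders sum to 3 (valence 4) → 1 H
  atom 8: C, bond orders sum to 3 (valence 4) → 1 H
  atom 9: C, bond orders sum to 3 (valence 4) → 1 H
  atom 10: C, bond orders sum to 4 (valence 4) → 0 H
  atom 11: C, bond orders sum to 4 (valence 4) → 0 H
  atom 12: C, bond orders sum to 3 (valence 4) → 1 H
  atom 13: C, bond orders sum to 4 (valence 4) → 0 H
  atom 14: N, bond orders sum to 3 (valence 3) → 0 H
  atom 15: C, bond orders sum to 4 (valence 4) → 0 H
  atom 16: O, bond orders sum to 2 (valence 2) → 0 H
  atom 17: O, bond orders sum to 2 (valence 2) → 0 H
  atom 18: C, bond orders sum to 1 (valence 4) → 3 H
Totals → C:14, H:11, N:1, O:2, S:1.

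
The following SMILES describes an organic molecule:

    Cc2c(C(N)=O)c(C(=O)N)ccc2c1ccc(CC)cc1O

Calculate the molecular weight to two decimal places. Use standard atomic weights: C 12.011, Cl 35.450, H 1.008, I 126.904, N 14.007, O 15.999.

First, the molecular formula is C17H18N2O3 (counting implicit H from valence).
  C: 17 × 12.011 = 204.187
  H: 18 × 1.008 = 18.144
  N: 2 × 14.007 = 28.014
  O: 3 × 15.999 = 47.997
Sum: 17×12.011 + 18×1.008 + 2×14.007 + 3×15.999 = 298.342 → 298.34 g/mol.

298.34 g/mol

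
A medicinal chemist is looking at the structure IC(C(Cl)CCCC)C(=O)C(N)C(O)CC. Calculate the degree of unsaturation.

Molecular formula: C11H21ClINO2.
DoU = (2C + 2 + N − H − X) / 2, where X is the halogen count and O/S are ignored.
    = (2·11 + 2 + 1 − 21 − 2) / 2 = 2 / 2 = 1.

1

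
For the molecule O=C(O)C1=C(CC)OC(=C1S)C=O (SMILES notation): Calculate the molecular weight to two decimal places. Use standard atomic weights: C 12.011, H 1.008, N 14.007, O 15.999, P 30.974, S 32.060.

200.21 g/mol

First, the molecular formula is C8H8O4S (counting implicit H from valence).
  C: 8 × 12.011 = 96.088
  H: 8 × 1.008 = 8.064
  O: 4 × 15.999 = 63.996
  S: 1 × 32.060 = 32.060
Sum: 8×12.011 + 8×1.008 + 4×15.999 + 1×32.060 = 200.208 → 200.21 g/mol.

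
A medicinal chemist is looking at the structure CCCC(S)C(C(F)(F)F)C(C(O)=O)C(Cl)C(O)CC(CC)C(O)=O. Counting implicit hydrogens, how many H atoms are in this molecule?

24

Walk through each heavy atom and fill implicit hydrogens from standard valence (C 4, N 3, O 2, S 2, halogen 1):
  atom 1: C, bond orders sum to 1 (valence 4) → 3 H
  atom 2: C, bond orders sum to 2 (valence 4) → 2 H
  atom 3: C, bond orders sum to 2 (valence 4) → 2 H
  atom 4: C, bond orders sum to 3 (valence 4) → 1 H
  atom 5: S, bond orders sum to 1 (valence 2) → 1 H
  atom 6: C, bond orders sum to 3 (valence 4) → 1 H
  atom 7: C, bond orders sum to 4 (valence 4) → 0 H
  atom 8: F (halogen, monovalent) → 0 H
  atom 9: F (halogen, monovalent) → 0 H
  atom 10: F (halogen, monovalent) → 0 H
  atom 11: C, bond orders sum to 3 (valence 4) → 1 H
  atom 12: C, bond orders sum to 4 (valence 4) → 0 H
  atom 13: O, bond orders sum to 1 (valence 2) → 1 H
  atom 14: O, bond orders sum to 2 (valence 2) → 0 H
  atom 15: C, bond orders sum to 3 (valence 4) → 1 H
  atom 16: Cl (halogen, monovalent) → 0 H
  atom 17: C, bond orders sum to 3 (valence 4) → 1 H
  atom 18: O, bond orders sum to 1 (valence 2) → 1 H
  atom 19: C, bond orders sum to 2 (valence 4) → 2 H
  atom 20: C, bond orders sum to 3 (valence 4) → 1 H
  atom 21: C, bond orders sum to 2 (valence 4) → 2 H
  atom 22: C, bond orders sum to 1 (valence 4) → 3 H
  atom 23: C, bond orders sum to 4 (valence 4) → 0 H
  atom 24: O, bond orders sum to 1 (valence 2) → 1 H
  atom 25: O, bond orders sum to 2 (valence 2) → 0 H
Total hydrogens: 24.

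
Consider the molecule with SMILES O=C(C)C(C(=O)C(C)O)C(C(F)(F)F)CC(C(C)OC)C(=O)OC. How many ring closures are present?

0

In SMILES, each pair of matching ring-closure digits denotes one ring-closing bond; the number of such bonds equals the number of independent rings.
Ring-closure bonds here: 0.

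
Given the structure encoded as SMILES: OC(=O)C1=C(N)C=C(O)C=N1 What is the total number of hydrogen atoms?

6

Walk through each heavy atom and fill implicit hydrogens from standard valence (C 4, N 3, O 2, S 2, halogen 1):
  atom 1: O, bond orders sum to 1 (valence 2) → 1 H
  atom 2: C, bond orders sum to 4 (valence 4) → 0 H
  atom 3: O, bond orders sum to 2 (valence 2) → 0 H
  atom 4: C, bond orders sum to 4 (valence 4) → 0 H
  atom 5: C, bond orders sum to 4 (valence 4) → 0 H
  atom 6: N, bond orders sum to 1 (valence 3) → 2 H
  atom 7: C, bond orders sum to 3 (valence 4) → 1 H
  atom 8: C, bond orders sum to 4 (valence 4) → 0 H
  atom 9: O, bond orders sum to 1 (valence 2) → 1 H
  atom 10: C, bond orders sum to 3 (valence 4) → 1 H
  atom 11: N, bond orders sum to 3 (valence 3) → 0 H
Total hydrogens: 6.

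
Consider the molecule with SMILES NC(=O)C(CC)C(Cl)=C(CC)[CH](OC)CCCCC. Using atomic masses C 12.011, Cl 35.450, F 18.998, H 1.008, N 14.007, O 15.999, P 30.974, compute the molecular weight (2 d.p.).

First, the molecular formula is C15H28ClNO2 (counting implicit H from valence).
  C: 15 × 12.011 = 180.165
  Cl: 1 × 35.450 = 35.450
  H: 28 × 1.008 = 28.224
  N: 1 × 14.007 = 14.007
  O: 2 × 15.999 = 31.998
Sum: 15×12.011 + 1×35.450 + 28×1.008 + 1×14.007 + 2×15.999 = 289.844 → 289.84 g/mol.

289.84 g/mol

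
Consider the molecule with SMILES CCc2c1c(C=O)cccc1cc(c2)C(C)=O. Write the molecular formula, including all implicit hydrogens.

C15H14O2

Walk through each heavy atom and fill implicit hydrogens from standard valence (C 4, N 3, O 2, S 2, halogen 1); for lowercase aromatic atoms, an aromatic c carries 1 H when it has two neighbours and 0 H with three, and aromatic n carries 0 H:
  atom 1: C, bond orders sum to 1 (valence 4) → 3 H
  atom 2: C, bond orders sum to 2 (valence 4) → 2 H
  atom 3: aromatic c, 3 neighbours → 0 H
  atom 4: aromatic c, 3 neighbours → 0 H
  atom 5: aromatic c, 3 neighbours → 0 H
  atom 6: C, bond orders sum to 3 (valence 4) → 1 H
  atom 7: O, bond orders sum to 2 (valence 2) → 0 H
  atom 8: aromatic c, 2 neighbours → 1 H
  atom 9: aromatic c, 2 neighbours → 1 H
  atom 10: aromatic c, 2 neighbours → 1 H
  atom 11: aromatic c, 3 neighbours → 0 H
  atom 12: aromatic c, 2 neighbours → 1 H
  atom 13: aromatic c, 3 neighbours → 0 H
  atom 14: aromatic c, 2 neighbours → 1 H
  atom 15: C, bond orders sum to 4 (valence 4) → 0 H
  atom 16: C, bond orders sum to 1 (valence 4) → 3 H
  atom 17: O, bond orders sum to 2 (valence 2) → 0 H
Totals → C:15, H:14, O:2.
In Hill order: C15H14O2.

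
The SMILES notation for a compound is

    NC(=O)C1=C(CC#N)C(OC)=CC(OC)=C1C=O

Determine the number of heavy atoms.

Every atom symbol written in the SMILES (organic subset) is one heavy atom; implicit H are not written.
Heavy atoms by element → C:12, N:2, O:4.
Total: 18.

18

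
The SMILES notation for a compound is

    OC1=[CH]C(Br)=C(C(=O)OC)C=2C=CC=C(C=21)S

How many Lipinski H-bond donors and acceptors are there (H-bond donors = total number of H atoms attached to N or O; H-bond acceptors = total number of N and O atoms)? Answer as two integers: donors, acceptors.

1, 3

Donors: find every N or O and count the H atoms it carries.
  atom 1 (O): bond orders sum to 1 → 1 H
  atom 8 (O): bond orders sum to 2 → 0 H
  atom 9 (O): bond orders sum to 2 → 0 H
Lipinski HBD = 1.
Acceptors: N atoms = 0, O atoms = 3 → HBA = 3.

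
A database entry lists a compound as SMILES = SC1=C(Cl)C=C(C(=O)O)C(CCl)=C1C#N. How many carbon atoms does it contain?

9

Count every carbon token in the SMILES (each C, including those in ring-closure positions and inside branches).
Carbon count: 9.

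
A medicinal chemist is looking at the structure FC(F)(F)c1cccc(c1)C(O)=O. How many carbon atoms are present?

8

Count every carbon token in the SMILES (each C, including those in ring-closure positions and inside branches).
Carbon count: 8.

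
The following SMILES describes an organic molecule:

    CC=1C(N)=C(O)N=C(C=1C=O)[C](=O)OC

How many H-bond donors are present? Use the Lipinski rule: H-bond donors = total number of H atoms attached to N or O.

3

Donors: find every N or O and count the H atoms it carries.
  atom 4 (N): bond orders sum to 1 → 2 H
  atom 6 (O): bond orders sum to 1 → 1 H
  atom 7 (N): bond orders sum to 3 → 0 H
  atom 11 (O): bond orders sum to 2 → 0 H
  atom 13 (O): bond orders sum to 2 → 0 H
  atom 14 (O): bond orders sum to 2 → 0 H
Lipinski HBD = 3.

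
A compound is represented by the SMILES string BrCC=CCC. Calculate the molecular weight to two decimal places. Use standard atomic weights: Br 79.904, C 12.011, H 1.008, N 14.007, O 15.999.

First, the molecular formula is C5H9Br (counting implicit H from valence).
  Br: 1 × 79.904 = 79.904
  C: 5 × 12.011 = 60.055
  H: 9 × 1.008 = 9.072
Sum: 1×79.904 + 5×12.011 + 9×1.008 = 149.031 → 149.03 g/mol.

149.03 g/mol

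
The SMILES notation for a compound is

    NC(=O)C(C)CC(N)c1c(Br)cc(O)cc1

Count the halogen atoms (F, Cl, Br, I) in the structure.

1

Halogen atoms appear at heavy-atom position 11 (1×Br).
Other groups present: 1 amide, 1 hydroxyl, 1 primary amine.
Halogen count: 1.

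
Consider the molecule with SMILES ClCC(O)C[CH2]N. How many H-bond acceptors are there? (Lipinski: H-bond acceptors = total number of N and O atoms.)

N atoms: 1; O atoms: 1.
Lipinski HBA = 1 + 1 = 2.

2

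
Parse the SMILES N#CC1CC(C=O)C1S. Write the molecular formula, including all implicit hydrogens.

Walk through each heavy atom and fill implicit hydrogens from standard valence (C 4, N 3, O 2, S 2, halogen 1):
  atom 1: N, bond orders sum to 3 (valence 3) → 0 H
  atom 2: C, bond orders sum to 4 (valence 4) → 0 H
  atom 3: C, bond orders sum to 3 (valence 4) → 1 H
  atom 4: C, bond orders sum to 2 (valence 4) → 2 H
  atom 5: C, bond orders sum to 3 (valence 4) → 1 H
  atom 6: C, bond orders sum to 3 (valence 4) → 1 H
  atom 7: O, bond orders sum to 2 (valence 2) → 0 H
  atom 8: C, bond orders sum to 3 (valence 4) → 1 H
  atom 9: S, bond orders sum to 1 (valence 2) → 1 H
Totals → C:6, H:7, N:1, O:1, S:1.

C6H7NOS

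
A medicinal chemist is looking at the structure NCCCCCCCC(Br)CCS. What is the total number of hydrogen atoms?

22

Walk through each heavy atom and fill implicit hydrogens from standard valence (C 4, N 3, O 2, S 2, halogen 1):
  atom 1: N, bond orders sum to 1 (valence 3) → 2 H
  atom 2: C, bond orders sum to 2 (valence 4) → 2 H
  atom 3: C, bond orders sum to 2 (valence 4) → 2 H
  atom 4: C, bond orders sum to 2 (valence 4) → 2 H
  atom 5: C, bond orders sum to 2 (valence 4) → 2 H
  atom 6: C, bond orders sum to 2 (valence 4) → 2 H
  atom 7: C, bond orders sum to 2 (valence 4) → 2 H
  atom 8: C, bond orders sum to 2 (valence 4) → 2 H
  atom 9: C, bond orders sum to 3 (valence 4) → 1 H
  atom 10: Br (halogen, monovalent) → 0 H
  atom 11: C, bond orders sum to 2 (valence 4) → 2 H
  atom 12: C, bond orders sum to 2 (valence 4) → 2 H
  atom 13: S, bond orders sum to 1 (valence 2) → 1 H
Total hydrogens: 22.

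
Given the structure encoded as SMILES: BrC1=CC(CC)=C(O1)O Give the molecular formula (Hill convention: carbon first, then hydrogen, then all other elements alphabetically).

Walk through each heavy atom and fill implicit hydrogens from standard valence (C 4, N 3, O 2, S 2, halogen 1):
  atom 1: Br (halogen, monovalent) → 0 H
  atom 2: C, bond orders sum to 4 (valence 4) → 0 H
  atom 3: C, bond orders sum to 3 (valence 4) → 1 H
  atom 4: C, bond orders sum to 4 (valence 4) → 0 H
  atom 5: C, bond orders sum to 2 (valence 4) → 2 H
  atom 6: C, bond orders sum to 1 (valence 4) → 3 H
  atom 7: C, bond orders sum to 4 (valence 4) → 0 H
  atom 8: O, bond orders sum to 2 (valence 2) → 0 H
  atom 9: O, bond orders sum to 1 (valence 2) → 1 H
Totals → C:6, H:7, Br:1, O:2.
In Hill order: C6H7BrO2.

C6H7BrO2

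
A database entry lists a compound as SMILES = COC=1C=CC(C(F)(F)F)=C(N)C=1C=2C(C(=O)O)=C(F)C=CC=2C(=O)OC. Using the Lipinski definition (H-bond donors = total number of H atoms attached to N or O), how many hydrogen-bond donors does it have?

Donors: find every N or O and count the H atoms it carries.
  atom 2 (O): bond orders sum to 2 → 0 H
  atom 12 (N): bond orders sum to 1 → 2 H
  atom 17 (O): bond orders sum to 2 → 0 H
  atom 18 (O): bond orders sum to 1 → 1 H
  atom 25 (O): bond orders sum to 2 → 0 H
  atom 26 (O): bond orders sum to 2 → 0 H
Lipinski HBD = 3.

3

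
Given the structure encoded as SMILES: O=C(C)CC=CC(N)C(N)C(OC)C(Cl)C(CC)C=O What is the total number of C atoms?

14

Count every carbon token in the SMILES (each C, including those in ring-closure positions and inside branches).
Carbon count: 14.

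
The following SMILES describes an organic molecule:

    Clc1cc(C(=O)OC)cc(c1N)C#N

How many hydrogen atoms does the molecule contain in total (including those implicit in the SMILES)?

7

Walk through each heavy atom and fill implicit hydrogens from standard valence (C 4, N 3, O 2, S 2, halogen 1); for lowercase aromatic atoms, an aromatic c carries 1 H when it has two neighbours and 0 H with three, and aromatic n carries 0 H:
  atom 1: Cl (halogen, monovalent) → 0 H
  atom 2: aromatic c, 3 neighbours → 0 H
  atom 3: aromatic c, 2 neighbours → 1 H
  atom 4: aromatic c, 3 neighbours → 0 H
  atom 5: C, bond orders sum to 4 (valence 4) → 0 H
  atom 6: O, bond orders sum to 2 (valence 2) → 0 H
  atom 7: O, bond orders sum to 2 (valence 2) → 0 H
  atom 8: C, bond orders sum to 1 (valence 4) → 3 H
  atom 9: aromatic c, 2 neighbours → 1 H
  atom 10: aromatic c, 3 neighbours → 0 H
  atom 11: aromatic c, 3 neighbours → 0 H
  atom 12: N, bond orders sum to 1 (valence 3) → 2 H
  atom 13: C, bond orders sum to 4 (valence 4) → 0 H
  atom 14: N, bond orders sum to 3 (valence 3) → 0 H
Total hydrogens: 7.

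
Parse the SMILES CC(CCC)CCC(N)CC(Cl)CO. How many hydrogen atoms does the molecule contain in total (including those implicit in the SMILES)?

Walk through each heavy atom and fill implicit hydrogens from standard valence (C 4, N 3, O 2, S 2, halogen 1):
  atom 1: C, bond orders sum to 1 (valence 4) → 3 H
  atom 2: C, bond orders sum to 3 (valence 4) → 1 H
  atom 3: C, bond orders sum to 2 (valence 4) → 2 H
  atom 4: C, bond orders sum to 2 (valence 4) → 2 H
  atom 5: C, bond orders sum to 1 (valence 4) → 3 H
  atom 6: C, bond orders sum to 2 (valence 4) → 2 H
  atom 7: C, bond orders sum to 2 (valence 4) → 2 H
  atom 8: C, bond orders sum to 3 (valence 4) → 1 H
  atom 9: N, bond orders sum to 1 (valence 3) → 2 H
  atom 10: C, bond orders sum to 2 (valence 4) → 2 H
  atom 11: C, bond orders sum to 3 (valence 4) → 1 H
  atom 12: Cl (halogen, monovalent) → 0 H
  atom 13: C, bond orders sum to 2 (valence 4) → 2 H
  atom 14: O, bond orders sum to 1 (valence 2) → 1 H
Total hydrogens: 24.

24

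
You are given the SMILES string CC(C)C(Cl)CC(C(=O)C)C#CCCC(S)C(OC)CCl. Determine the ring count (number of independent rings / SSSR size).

In SMILES, each pair of matching ring-closure digits denotes one ring-closing bond; the number of such bonds equals the number of independent rings.
Ring-closure bonds here: 0.

0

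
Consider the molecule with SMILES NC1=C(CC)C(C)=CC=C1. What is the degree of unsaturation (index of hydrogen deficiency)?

Degree of unsaturation = (number of rings) + (number of π bonds).
Ring closures in the SMILES: 1.
π bonds: 3 double bonds (each 1 DoU) → 3 DoU from unsaturation.
Total DoU = 1 + 3 = 4.

4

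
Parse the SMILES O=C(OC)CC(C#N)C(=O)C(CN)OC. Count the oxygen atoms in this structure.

Scan the SMILES for O atoms (remember two-letter symbols like Cl and Br are single atoms).
Oxygen count: 4.

4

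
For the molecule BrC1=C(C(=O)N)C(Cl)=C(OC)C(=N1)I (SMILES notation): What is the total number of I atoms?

1

Scan the SMILES for I atoms (remember two-letter symbols like Cl and Br are single atoms).
Iodine count: 1.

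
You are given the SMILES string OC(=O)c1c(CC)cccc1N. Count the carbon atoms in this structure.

9

Count every carbon token in the SMILES (each C, including those in ring-closure positions and inside branches).
Carbon count: 9.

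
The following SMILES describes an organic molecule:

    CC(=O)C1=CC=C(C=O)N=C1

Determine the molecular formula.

Walk through each heavy atom and fill implicit hydrogens from standard valence (C 4, N 3, O 2, S 2, halogen 1):
  atom 1: C, bond orders sum to 1 (valence 4) → 3 H
  atom 2: C, bond orders sum to 4 (valence 4) → 0 H
  atom 3: O, bond orders sum to 2 (valence 2) → 0 H
  atom 4: C, bond orders sum to 4 (valence 4) → 0 H
  atom 5: C, bond orders sum to 3 (valence 4) → 1 H
  atom 6: C, bond orders sum to 3 (valence 4) → 1 H
  atom 7: C, bond orders sum to 4 (valence 4) → 0 H
  atom 8: C, bond orders sum to 3 (valence 4) → 1 H
  atom 9: O, bond orders sum to 2 (valence 2) → 0 H
  atom 10: N, bond orders sum to 3 (valence 3) → 0 H
  atom 11: C, bond orders sum to 3 (valence 4) → 1 H
Totals → C:8, H:7, N:1, O:2.
In Hill order: C8H7NO2.

C8H7NO2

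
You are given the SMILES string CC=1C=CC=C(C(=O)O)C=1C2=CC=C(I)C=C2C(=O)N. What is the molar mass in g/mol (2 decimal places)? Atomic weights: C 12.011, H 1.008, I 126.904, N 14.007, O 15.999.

381.17 g/mol

First, the molecular formula is C15H12INO3 (counting implicit H from valence).
  C: 15 × 12.011 = 180.165
  H: 12 × 1.008 = 12.096
  I: 1 × 126.904 = 126.904
  N: 1 × 14.007 = 14.007
  O: 3 × 15.999 = 47.997
Sum: 15×12.011 + 12×1.008 + 1×126.904 + 1×14.007 + 3×15.999 = 381.169 → 381.17 g/mol.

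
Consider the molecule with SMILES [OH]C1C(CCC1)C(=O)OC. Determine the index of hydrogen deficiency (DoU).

Degree of unsaturation = (number of rings) + (number of π bonds).
Ring closures in the SMILES: 1.
π bonds: 1 double bond (each 1 DoU) → 1 DoU from unsaturation.
Total DoU = 1 + 1 = 2.

2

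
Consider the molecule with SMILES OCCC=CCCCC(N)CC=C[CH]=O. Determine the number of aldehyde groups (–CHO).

The aldehyde motif appears at heavy-atom position 14 in the SMILES.
Other groups present: 2 alkene, 1 hydroxyl, 1 primary amine.
Aldehyde count: 1.

1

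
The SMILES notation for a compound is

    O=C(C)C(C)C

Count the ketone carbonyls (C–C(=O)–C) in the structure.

1

The ketone motif appears at heavy-atom position 2 in the SMILES.
Ketone count: 1.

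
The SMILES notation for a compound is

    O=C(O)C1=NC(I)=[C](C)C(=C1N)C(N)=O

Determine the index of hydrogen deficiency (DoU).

Degree of unsaturation = (number of rings) + (number of π bonds).
Ring closures in the SMILES: 1.
π bonds: 5 double bonds (each 1 DoU) → 5 DoU from unsaturation.
Total DoU = 1 + 5 = 6.

6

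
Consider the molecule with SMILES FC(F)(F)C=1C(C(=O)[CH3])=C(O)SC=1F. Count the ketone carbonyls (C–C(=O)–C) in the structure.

1

The ketone motif appears at heavy-atom position 7 in the SMILES.
Other groups present: 1 hydroxyl.
Ketone count: 1.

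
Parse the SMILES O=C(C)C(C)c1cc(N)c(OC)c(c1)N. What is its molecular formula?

C11H16N2O2

Walk through each heavy atom and fill implicit hydrogens from standard valence (C 4, N 3, O 2, S 2, halogen 1); for lowercase aromatic atoms, an aromatic c carries 1 H when it has two neighbours and 0 H with three, and aromatic n carries 0 H:
  atom 1: O, bond orders sum to 2 (valence 2) → 0 H
  atom 2: C, bond orders sum to 4 (valence 4) → 0 H
  atom 3: C, bond orders sum to 1 (valence 4) → 3 H
  atom 4: C, bond orders sum to 3 (valence 4) → 1 H
  atom 5: C, bond orders sum to 1 (valence 4) → 3 H
  atom 6: aromatic c, 3 neighbours → 0 H
  atom 7: aromatic c, 2 neighbours → 1 H
  atom 8: aromatic c, 3 neighbours → 0 H
  atom 9: N, bond orders sum to 1 (valence 3) → 2 H
  atom 10: aromatic c, 3 neighbours → 0 H
  atom 11: O, bond orders sum to 2 (valence 2) → 0 H
  atom 12: C, bond orders sum to 1 (valence 4) → 3 H
  atom 13: aromatic c, 3 neighbours → 0 H
  atom 14: aromatic c, 2 neighbours → 1 H
  atom 15: N, bond orders sum to 1 (valence 3) → 2 H
Totals → C:11, H:16, N:2, O:2.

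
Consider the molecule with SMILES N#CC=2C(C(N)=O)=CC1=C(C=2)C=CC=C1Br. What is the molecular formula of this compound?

C12H7BrN2O

Walk through each heavy atom and fill implicit hydrogens from standard valence (C 4, N 3, O 2, S 2, halogen 1):
  atom 1: N, bond orders sum to 3 (valence 3) → 0 H
  atom 2: C, bond orders sum to 4 (valence 4) → 0 H
  atom 3: C, bond orders sum to 4 (valence 4) → 0 H
  atom 4: C, bond orders sum to 4 (valence 4) → 0 H
  atom 5: C, bond orders sum to 4 (valence 4) → 0 H
  atom 6: N, bond orders sum to 1 (valence 3) → 2 H
  atom 7: O, bond orders sum to 2 (valence 2) → 0 H
  atom 8: C, bond orders sum to 3 (valence 4) → 1 H
  atom 9: C, bond orders sum to 4 (valence 4) → 0 H
  atom 10: C, bond orders sum to 4 (valence 4) → 0 H
  atom 11: C, bond orders sum to 3 (valence 4) → 1 H
  atom 12: C, bond orders sum to 3 (valence 4) → 1 H
  atom 13: C, bond orders sum to 3 (valence 4) → 1 H
  atom 14: C, bond orders sum to 3 (valence 4) → 1 H
  atom 15: C, bond orders sum to 4 (valence 4) → 0 H
  atom 16: Br (halogen, monovalent) → 0 H
Totals → C:12, H:7, Br:1, N:2, O:1.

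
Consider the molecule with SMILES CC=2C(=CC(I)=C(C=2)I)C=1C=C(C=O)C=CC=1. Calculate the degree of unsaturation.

9

Degree of unsaturation = (number of rings) + (number of π bonds).
Ring closures in the SMILES: 2.
π bonds: 7 double bonds (each 1 DoU) → 7 DoU from unsaturation.
Total DoU = 2 + 7 = 9.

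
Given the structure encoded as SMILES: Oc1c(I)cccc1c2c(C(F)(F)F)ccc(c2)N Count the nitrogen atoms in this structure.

1

Scan the SMILES for N atoms (remember two-letter symbols like Cl and Br are single atoms).
Nitrogen count: 1.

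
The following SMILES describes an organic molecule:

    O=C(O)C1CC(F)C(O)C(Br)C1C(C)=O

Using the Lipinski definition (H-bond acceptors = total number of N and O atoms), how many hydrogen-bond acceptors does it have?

N atoms: 0; O atoms: 4.
Lipinski HBA = 0 + 4 = 4.

4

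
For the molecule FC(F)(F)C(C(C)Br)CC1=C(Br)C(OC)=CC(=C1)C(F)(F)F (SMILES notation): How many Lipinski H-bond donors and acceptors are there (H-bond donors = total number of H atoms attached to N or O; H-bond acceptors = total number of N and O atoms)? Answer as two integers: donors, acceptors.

0, 1

Donors: find every N or O and count the H atoms it carries.
  atom 14 (O): bond orders sum to 2 → 0 H
Lipinski HBD = 0.
Acceptors: N atoms = 0, O atoms = 1 → HBA = 1.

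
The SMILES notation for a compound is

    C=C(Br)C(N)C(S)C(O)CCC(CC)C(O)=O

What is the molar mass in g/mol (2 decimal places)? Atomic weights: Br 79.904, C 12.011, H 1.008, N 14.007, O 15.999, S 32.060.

First, the molecular formula is C11H20BrNO3S (counting implicit H from valence).
  Br: 1 × 79.904 = 79.904
  C: 11 × 12.011 = 132.121
  H: 20 × 1.008 = 20.160
  N: 1 × 14.007 = 14.007
  O: 3 × 15.999 = 47.997
  S: 1 × 32.060 = 32.060
Sum: 1×79.904 + 11×12.011 + 20×1.008 + 1×14.007 + 3×15.999 + 1×32.060 = 326.249 → 326.25 g/mol.

326.25 g/mol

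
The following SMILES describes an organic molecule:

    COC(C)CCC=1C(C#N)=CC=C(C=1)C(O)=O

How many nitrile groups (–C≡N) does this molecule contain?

1

The nitrile motif appears at heavy-atom position 9 in the SMILES.
Other groups present: 1 carboxylic acid, 1 ether.
Nitrile count: 1.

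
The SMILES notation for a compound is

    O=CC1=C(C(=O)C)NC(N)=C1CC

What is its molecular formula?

C9H12N2O2

Walk through each heavy atom and fill implicit hydrogens from standard valence (C 4, N 3, O 2, S 2, halogen 1):
  atom 1: O, bond orders sum to 2 (valence 2) → 0 H
  atom 2: C, bond orders sum to 3 (valence 4) → 1 H
  atom 3: C, bond orders sum to 4 (valence 4) → 0 H
  atom 4: C, bond orders sum to 4 (valence 4) → 0 H
  atom 5: C, bond orders sum to 4 (valence 4) → 0 H
  atom 6: O, bond orders sum to 2 (valence 2) → 0 H
  atom 7: C, bond orders sum to 1 (valence 4) → 3 H
  atom 8: N, bond orders sum to 2 (valence 3) → 1 H
  atom 9: C, bond orders sum to 4 (valence 4) → 0 H
  atom 10: N, bond orders sum to 1 (valence 3) → 2 H
  atom 11: C, bond orders sum to 4 (valence 4) → 0 H
  atom 12: C, bond orders sum to 2 (valence 4) → 2 H
  atom 13: C, bond orders sum to 1 (valence 4) → 3 H
Totals → C:9, H:12, N:2, O:2.
In Hill order: C9H12N2O2.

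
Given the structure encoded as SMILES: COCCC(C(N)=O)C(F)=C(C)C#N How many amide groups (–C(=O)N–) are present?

1

The amide motif appears at heavy-atom position 6 in the SMILES.
Other groups present: 1 alkene, 1 ether, 1 nitrile.
Amide count: 1.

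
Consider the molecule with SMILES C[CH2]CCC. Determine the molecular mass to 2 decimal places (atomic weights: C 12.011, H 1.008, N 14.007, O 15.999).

First, the molecular formula is C5H12 (counting implicit H from valence).
  C: 5 × 12.011 = 60.055
  H: 12 × 1.008 = 12.096
Sum: 5×12.011 + 12×1.008 = 72.151 → 72.15 g/mol.

72.15 g/mol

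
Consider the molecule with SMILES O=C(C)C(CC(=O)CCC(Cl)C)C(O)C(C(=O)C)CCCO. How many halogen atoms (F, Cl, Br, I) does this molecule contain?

Halogen atoms appear at heavy-atom position 11 (1×Cl).
Other groups present: 2 hydroxyl, 3 ketone.
Halogen count: 1.

1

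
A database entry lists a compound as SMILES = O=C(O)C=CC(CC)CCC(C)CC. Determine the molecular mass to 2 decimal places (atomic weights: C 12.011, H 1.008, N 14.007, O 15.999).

198.31 g/mol

First, the molecular formula is C12H22O2 (counting implicit H from valence).
  C: 12 × 12.011 = 144.132
  H: 22 × 1.008 = 22.176
  O: 2 × 15.999 = 31.998
Sum: 12×12.011 + 22×1.008 + 2×15.999 = 198.306 → 198.31 g/mol.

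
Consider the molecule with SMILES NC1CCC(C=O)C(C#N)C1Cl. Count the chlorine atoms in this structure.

1

Scan the SMILES for Cl atoms (remember two-letter symbols like Cl and Br are single atoms).
Chlorine count: 1.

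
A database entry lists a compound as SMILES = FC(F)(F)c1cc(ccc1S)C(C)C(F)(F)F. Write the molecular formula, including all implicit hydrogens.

C10H8F6S

Walk through each heavy atom and fill implicit hydrogens from standard valence (C 4, N 3, O 2, S 2, halogen 1); for lowercase aromatic atoms, an aromatic c carries 1 H when it has two neighbours and 0 H with three, and aromatic n carries 0 H:
  atom 1: F (halogen, monovalent) → 0 H
  atom 2: C, bond orders sum to 4 (valence 4) → 0 H
  atom 3: F (halogen, monovalent) → 0 H
  atom 4: F (halogen, monovalent) → 0 H
  atom 5: aromatic c, 3 neighbours → 0 H
  atom 6: aromatic c, 2 neighbours → 1 H
  atom 7: aromatic c, 3 neighbours → 0 H
  atom 8: aromatic c, 2 neighbours → 1 H
  atom 9: aromatic c, 2 neighbours → 1 H
  atom 10: aromatic c, 3 neighbours → 0 H
  atom 11: S, bond orders sum to 1 (valence 2) → 1 H
  atom 12: C, bond orders sum to 3 (valence 4) → 1 H
  atom 13: C, bond orders sum to 1 (valence 4) → 3 H
  atom 14: C, bond orders sum to 4 (valence 4) → 0 H
  atom 15: F (halogen, monovalent) → 0 H
  atom 16: F (halogen, monovalent) → 0 H
  atom 17: F (halogen, monovalent) → 0 H
Totals → C:10, H:8, F:6, S:1.
In Hill order: C10H8F6S.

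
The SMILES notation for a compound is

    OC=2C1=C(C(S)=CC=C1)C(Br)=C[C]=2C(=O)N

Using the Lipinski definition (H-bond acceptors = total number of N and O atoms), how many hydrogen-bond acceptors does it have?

3

N atoms: 1; O atoms: 2.
Lipinski HBA = 1 + 2 = 3.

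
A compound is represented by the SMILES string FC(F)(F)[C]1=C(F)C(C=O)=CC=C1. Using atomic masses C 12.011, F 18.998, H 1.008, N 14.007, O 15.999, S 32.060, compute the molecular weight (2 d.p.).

192.11 g/mol

First, the molecular formula is C8H4F4O (counting implicit H from valence).
  C: 8 × 12.011 = 96.088
  F: 4 × 18.998 = 75.992
  H: 4 × 1.008 = 4.032
  O: 1 × 15.999 = 15.999
Sum: 8×12.011 + 4×18.998 + 4×1.008 + 1×15.999 = 192.111 → 192.11 g/mol.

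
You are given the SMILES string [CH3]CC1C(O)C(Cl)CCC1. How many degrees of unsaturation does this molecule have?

1

Molecular formula: C8H15ClO.
DoU = (2C + 2 + N − H − X) / 2, where X is the halogen count and O/S are ignored.
    = (2·8 + 2 + 0 − 15 − 1) / 2 = 2 / 2 = 1.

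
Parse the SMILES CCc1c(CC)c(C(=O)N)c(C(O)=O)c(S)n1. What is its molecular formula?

C11H14N2O3S

Walk through each heavy atom and fill implicit hydrogens from standard valence (C 4, N 3, O 2, S 2, halogen 1); for lowercase aromatic atoms, an aromatic c carries 1 H when it has two neighbours and 0 H with three, and aromatic n carries 0 H:
  atom 1: C, bond orders sum to 1 (valence 4) → 3 H
  atom 2: C, bond orders sum to 2 (valence 4) → 2 H
  atom 3: aromatic c, 3 neighbours → 0 H
  atom 4: aromatic c, 3 neighbours → 0 H
  atom 5: C, bond orders sum to 2 (valence 4) → 2 H
  atom 6: C, bond orders sum to 1 (valence 4) → 3 H
  atom 7: aromatic c, 3 neighbours → 0 H
  atom 8: C, bond orders sum to 4 (valence 4) → 0 H
  atom 9: O, bond orders sum to 2 (valence 2) → 0 H
  atom 10: N, bond orders sum to 1 (valence 3) → 2 H
  atom 11: aromatic c, 3 neighbours → 0 H
  atom 12: C, bond orders sum to 4 (valence 4) → 0 H
  atom 13: O, bond orders sum to 1 (valence 2) → 1 H
  atom 14: O, bond orders sum to 2 (valence 2) → 0 H
  atom 15: aromatic c, 3 neighbours → 0 H
  atom 16: S, bond orders sum to 1 (valence 2) → 1 H
  atom 17: aromatic n, 2 neighbours → 0 H
Totals → C:11, H:14, N:2, O:3, S:1.
In Hill order: C11H14N2O3S.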